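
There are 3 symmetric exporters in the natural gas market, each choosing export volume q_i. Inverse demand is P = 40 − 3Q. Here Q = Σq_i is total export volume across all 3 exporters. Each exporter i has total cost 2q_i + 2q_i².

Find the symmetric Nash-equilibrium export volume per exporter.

2.375

A representative exporter's profit is π_i = q_i(40 − 3Q) − 2q_i − 2q_i², with Q = q_i + Σ_{j≠i} q_j.
First-order condition: 38 − 10q_i − 3Σ_{j≠i} q_j = 0.
In a symmetric equilibrium every exporter chooses the same q, so Σ_{j≠i} q_j = 2q. The condition becomes 38 − 16q = 0, giving q = 38/16 = 2.375.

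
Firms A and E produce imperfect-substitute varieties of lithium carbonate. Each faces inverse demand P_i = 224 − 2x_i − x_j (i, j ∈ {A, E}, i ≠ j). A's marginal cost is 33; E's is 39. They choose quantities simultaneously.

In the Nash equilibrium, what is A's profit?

2979.92

Firm A's profit: π = x_A(224 − 2x_A − x_E) − 33x_A.
∂π/∂x_A = 191 − 4x_A − x_E = 0 ⇒ x_A = 47.75 − 0.25x_E.
Similarly x_E = 46.25 − 0.25x_A.
Solving the two reaction functions simultaneously: (1 − (−0.25)(−0.25))x_A = 47.75 − 0.25·46.25, so 0.9375x_A = 36.1875 and x_A = 38.6.
Then x_E = 46.25 − 0.25·38.6 = 36.6.
P_A = 224 − 2·38.6 − 36.6 = 110.2.
Profit = (110.2 − 33)·38.6 = 2979.92.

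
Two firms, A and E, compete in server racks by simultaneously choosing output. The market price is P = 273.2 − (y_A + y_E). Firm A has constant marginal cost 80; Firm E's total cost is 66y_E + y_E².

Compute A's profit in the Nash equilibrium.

Firm A's profit: π = y_A(273.2 − (y_A + y_E)) − 80y_A.
∂π/∂y_A = 193.2 − 2y_A − y_E = 0, so y_A = 96.6 − 0.5y_E.
For E: ∂π/∂y_E = 207.2 − 4y_E − y_A = 0 ⇒ y_E = 51.8 − 0.25y_A.
Solving the two reaction functions simultaneously: (1 − (−0.5)(−0.25))y_A = 96.6 − 0.5·51.8, so 0.875y_A = 70.7 and y_A = 80.8.
Then y_E = 51.8 − 0.25·80.8 = 31.6.
Price P = 273.2 − 112.4 = 160.8.
A's profit: (160.8 − 80)·80.8 = 6528.64.

6528.64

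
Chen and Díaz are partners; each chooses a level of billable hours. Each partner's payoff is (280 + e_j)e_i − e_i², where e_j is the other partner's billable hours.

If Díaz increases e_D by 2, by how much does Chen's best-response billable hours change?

Chen's payoff is (280 + e_D)e_C − e_C².
∂π/∂e_C = 280 + e_D − 2e_C = 0, so e_C = 140 + 0.5e_D.
The reaction-function slope is 0.5, so a 2-unit rise in e_D moves e_C by 0.5 × 2 = 1. Chen's best response rises — the actions are strategic complements.

1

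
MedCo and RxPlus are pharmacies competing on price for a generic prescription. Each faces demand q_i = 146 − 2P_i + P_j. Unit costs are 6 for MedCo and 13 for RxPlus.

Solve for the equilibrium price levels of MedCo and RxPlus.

MedCo's profit: π = (P_{MedCo} − 6)(146 − 2P_{MedCo} + P_{RxPlus}).
∂π/∂P_{MedCo} = 158 − 4P_{MedCo} + P_{RxPlus} = 0 ⇒ P_{MedCo} = 39.5 + 0.25P_{RxPlus}.
Similarly P_{RxPlus} = 43 + 0.25P_{MedCo}.
Solving the two reaction functions simultaneously: (1 − (0.25)(0.25))P_{MedCo} = 39.5 + 0.25·43, so 0.9375P_{MedCo} = 50.25 and P_{MedCo} = 53.6.
Then P_{RxPlus} = 43 + 0.25·53.6 = 56.4.

53.6, 56.4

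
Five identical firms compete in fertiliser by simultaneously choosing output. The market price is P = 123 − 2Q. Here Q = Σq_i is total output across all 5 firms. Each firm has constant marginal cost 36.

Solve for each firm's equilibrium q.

7.25

A representative firm's profit is π_i = q_i(123 − 2Q) − 36q_i, with Q = q_i + Σ_{j≠i} q_j.
First-order condition: 87 − 4q_i − 2Σ_{j≠i} q_j = 0.
Imposing symmetry (q_j = q for all j) turns Σ_{j≠i} q_j into 4q, so 87 = 12q and q = 7.25.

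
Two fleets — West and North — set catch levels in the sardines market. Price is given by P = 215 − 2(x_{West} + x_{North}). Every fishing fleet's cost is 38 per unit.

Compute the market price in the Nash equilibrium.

Fishing fleet West's profit: π = x_{West}(215 − 2(x_{West} + x_{North})) − 38x_{West}.
∂π/∂x_{West} = 177 − 4x_{West} − 2x_{North} = 0, so x_{West} = 44.25 − 0.5x_{North}.
Setting x_{West} = x_{North} in the reaction function: x_{West} = 44.25 − 0.5x_{West}, so x_{West} = 44.25 / 1.5 = 29.5.
Equilibrium price: P = 215 − 2·59 = 97.

97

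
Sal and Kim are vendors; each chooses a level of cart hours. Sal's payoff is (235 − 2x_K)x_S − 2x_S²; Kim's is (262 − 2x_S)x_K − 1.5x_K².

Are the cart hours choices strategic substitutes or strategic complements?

strategic substitutes

Expanding Sal's payoff: 235x_S − 2x_Kx_S − 2x_S².
∂π/∂x_S = 235 − 2x_K − 4x_S = 0, so x_S = 58.75 − 0.5x_K.
The best-response slope dx_S/dx_K = −0.5 < 0: the reaction function is downward-sloping, so the choices are strategic substitutes.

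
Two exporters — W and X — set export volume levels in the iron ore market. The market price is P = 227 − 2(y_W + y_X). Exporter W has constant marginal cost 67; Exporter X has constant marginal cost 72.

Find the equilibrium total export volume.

Exporter W's profit: π = y_W(227 − 2(y_W + y_X)) − 67y_W.
∂π/∂y_W = 160 − 4y_W − 2y_X = 0, so y_W = 40 − 0.5y_X.
By the same steps for X: y_X = 38.75 − 0.5y_W.
Solving the two reaction functions simultaneously: (1 − (−0.5)(−0.5))y_W = 40 − 0.5·38.75, so 0.75y_W = 20.625 and y_W = 27.5.
Then y_X = 38.75 − 0.5·27.5 = 25.
Total export volume: 27.5 + 25 = 52.5.

52.5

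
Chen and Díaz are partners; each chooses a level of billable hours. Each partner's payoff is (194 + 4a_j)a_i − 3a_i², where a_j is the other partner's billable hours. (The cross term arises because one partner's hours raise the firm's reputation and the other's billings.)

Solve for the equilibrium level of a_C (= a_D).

Chen's payoff is (194 + 4a_D)a_C − 3a_C².
∂π/∂a_C = 194 + 4a_D − 6a_C = 0, so a_C = 97/3 + (2/3)a_D.
Setting a_C = a_D in the reaction function: a_C = 97/3 + (2/3)a_C, so a_C = (97/3) / (1/3) = 97.

97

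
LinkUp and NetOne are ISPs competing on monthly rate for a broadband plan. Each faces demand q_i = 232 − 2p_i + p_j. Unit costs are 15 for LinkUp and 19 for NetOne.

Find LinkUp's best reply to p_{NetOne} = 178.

110

LinkUp's profit: π = (p_{LinkUp} − 15)(232 − 2p_{LinkUp} + p_{NetOne}).
∂π/∂p_{LinkUp} = 262 − 4p_{LinkUp} + p_{NetOne} = 0 ⇒ p_{LinkUp} = 65.5 + 0.25p_{NetOne}.
At p_{NetOne} = 178: p_{LinkUp} = 65.5 + 0.25·178 = 110.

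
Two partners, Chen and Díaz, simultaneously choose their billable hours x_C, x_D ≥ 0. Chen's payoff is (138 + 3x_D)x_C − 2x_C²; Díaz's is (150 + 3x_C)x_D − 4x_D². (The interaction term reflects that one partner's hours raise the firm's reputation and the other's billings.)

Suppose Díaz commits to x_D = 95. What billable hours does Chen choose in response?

105.75

Expanding Chen's payoff: 138x_C + 3x_Dx_C − 2x_C².
∂π/∂x_C = 138 + 3x_D − 4x_C = 0, so x_C = 34.5 + 0.75x_D.
At x_D = 95: x_C = 34.5 + 0.75·95 = 105.75.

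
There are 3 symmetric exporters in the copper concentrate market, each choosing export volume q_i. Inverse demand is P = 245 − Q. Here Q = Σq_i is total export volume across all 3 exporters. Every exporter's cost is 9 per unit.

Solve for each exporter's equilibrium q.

59

A representative exporter's profit is π_i = q_i(245 − Q) − 9q_i, with Q = q_i + Σ_{j≠i} q_j.
First-order condition: 236 − 2q_i − Σ_{j≠i} q_j = 0.
Imposing symmetry (q_j = q for all j) turns Σ_{j≠i} q_j into 2q, so 236 = 4q and q = 59.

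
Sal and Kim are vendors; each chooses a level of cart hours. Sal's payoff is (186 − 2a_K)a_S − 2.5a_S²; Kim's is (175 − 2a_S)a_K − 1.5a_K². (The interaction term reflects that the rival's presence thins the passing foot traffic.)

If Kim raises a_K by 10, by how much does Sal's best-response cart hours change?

-4

Expanding Sal's payoff: 186a_S − 2a_Ka_S − 2.5a_S².
∂π/∂a_S = 186 − 2a_K − 5a_S = 0, so a_S = 37.2 − 0.4a_K.
The reaction-function slope is −0.4, so a 10-unit rise in a_K moves a_S by −0.4 × 10 = −4. Sal's best response falls — the actions are strategic substitutes.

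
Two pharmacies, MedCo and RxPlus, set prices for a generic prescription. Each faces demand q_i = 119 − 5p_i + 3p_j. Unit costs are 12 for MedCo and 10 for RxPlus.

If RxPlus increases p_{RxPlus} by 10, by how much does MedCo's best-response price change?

3

MedCo's profit: π = (p_{MedCo} − 12)(119 − 5p_{MedCo} + 3p_{RxPlus}).
∂π/∂p_{MedCo} = 179 − 10p_{MedCo} + 3p_{RxPlus} = 0 ⇒ p_{MedCo} = 17.9 + 0.3p_{RxPlus}.
The reaction-function slope is 0.3, so a 10-unit rise in p_{RxPlus} moves p_{MedCo} by 0.3 × 10 = 3. MedCo's best response rises — the actions are strategic complements.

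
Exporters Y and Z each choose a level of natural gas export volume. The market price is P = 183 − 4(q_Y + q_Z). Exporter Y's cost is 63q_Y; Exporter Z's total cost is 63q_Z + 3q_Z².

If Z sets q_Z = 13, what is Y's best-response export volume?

8.5

Exporter Y's profit: π = q_Y(183 − 4(q_Y + q_Z)) − 63q_Y.
∂π/∂q_Y = 120 − 8q_Y − 4q_Z = 0, so q_Y = 15 − 0.5q_Z.
At q_Z = 13: q_Y = 15 − 0.5·13 = 8.5.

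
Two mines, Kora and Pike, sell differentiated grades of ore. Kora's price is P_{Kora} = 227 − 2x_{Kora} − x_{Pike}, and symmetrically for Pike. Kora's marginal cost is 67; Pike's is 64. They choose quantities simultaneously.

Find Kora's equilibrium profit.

Mine Kora's profit: π = x_{Kora}(227 − 2x_{Kora} − x_{Pike}) − 67x_{Kora}.
∂π/∂x_{Kora} = 160 − 4x_{Kora} − x_{Pike} = 0 ⇒ x_{Kora} = 40 − 0.25x_{Pike}.
Similarly x_{Pike} = 40.75 − 0.25x_{Kora}.
Solving the two reaction functions simultaneously: (1 − (−0.25)(−0.25))x_{Kora} = 40 − 0.25·40.75, so 0.9375x_{Kora} = 29.8125 and x_{Kora} = 31.8.
Then x_{Pike} = 40.75 − 0.25·31.8 = 32.8.
P_{Kora} = 227 − 2·31.8 − 32.8 = 130.6.
Profit = (130.6 − 67)·31.8 = 2022.48.

2022.48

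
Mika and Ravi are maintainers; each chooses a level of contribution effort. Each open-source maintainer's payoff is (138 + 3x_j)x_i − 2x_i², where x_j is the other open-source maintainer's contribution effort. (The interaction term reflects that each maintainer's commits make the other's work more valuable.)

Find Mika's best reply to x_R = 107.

114.75

Mika's payoff is (138 + 3x_R)x_M − 2x_M².
∂π/∂x_M = 138 + 3x_R − 4x_M = 0, so x_M = 34.5 + 0.75x_R.
At x_R = 107: x_M = 34.5 + 0.75·107 = 114.75.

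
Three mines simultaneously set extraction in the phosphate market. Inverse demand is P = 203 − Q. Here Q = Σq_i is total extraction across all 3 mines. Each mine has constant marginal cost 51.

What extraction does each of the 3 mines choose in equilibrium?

A representative mine's profit is π_i = q_i(203 − Q) − 51q_i, with Q = q_i + Σ_{j≠i} q_j.
First-order condition: 152 − 2q_i − Σ_{j≠i} q_j = 0.
Imposing symmetry (q_j = q for all j) turns Σ_{j≠i} q_j into 2q, so 152 = 4q and q = 38.

38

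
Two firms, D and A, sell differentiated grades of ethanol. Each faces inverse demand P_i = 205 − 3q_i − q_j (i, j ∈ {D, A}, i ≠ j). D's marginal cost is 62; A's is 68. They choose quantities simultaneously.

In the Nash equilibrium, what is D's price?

Firm D's profit: π = q_D(205 − 3q_D − q_A) − 62q_D.
∂π/∂q_D = 143 − 6q_D − q_A = 0 ⇒ q_D = 143/6 − (1/6)q_A.
Similarly q_A = 137/6 − (1/6)q_D.
Plugging q_A into D's best response: q_D = 143/6 − (1/6)(137/6 − (1/6)q_D) ⇒ (35/36)q_D = 721/36, so q_D = 20.6.
Then q_A = 137/6 − (1/6)·20.6 = 19.4.
P_D = 205 − 3·20.6 − 19.4 = 123.8.

123.8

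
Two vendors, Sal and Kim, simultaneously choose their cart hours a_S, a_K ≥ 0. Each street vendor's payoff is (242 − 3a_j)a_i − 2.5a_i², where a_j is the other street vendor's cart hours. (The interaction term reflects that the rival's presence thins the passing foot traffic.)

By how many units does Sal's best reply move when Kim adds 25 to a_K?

Sal's payoff is (242 − 3a_K)a_S − 2.5a_S².
∂π/∂a_S = 242 − 3a_K − 5a_S = 0, so a_S = 48.4 − 0.6a_K.
The reaction-function slope is −0.6, so a 25-unit rise in a_K moves a_S by −0.6 × 25 = −15. Sal's best response falls — the actions are strategic substitutes.

-15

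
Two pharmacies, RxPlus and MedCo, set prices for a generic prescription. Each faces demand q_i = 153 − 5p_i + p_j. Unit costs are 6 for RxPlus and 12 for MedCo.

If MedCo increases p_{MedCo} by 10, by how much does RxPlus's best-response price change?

1

RxPlus's profit: π = (p_{RxPlus} − 6)(153 − 5p_{RxPlus} + p_{MedCo}).
∂π/∂p_{RxPlus} = 183 − 10p_{RxPlus} + p_{MedCo} = 0 ⇒ p_{RxPlus} = 18.3 + 0.1p_{MedCo}.
The reaction-function slope is 0.1, so a 10-unit rise in p_{MedCo} moves p_{RxPlus} by 0.1 × 10 = 1. RxPlus's best response rises — the actions are strategic complements.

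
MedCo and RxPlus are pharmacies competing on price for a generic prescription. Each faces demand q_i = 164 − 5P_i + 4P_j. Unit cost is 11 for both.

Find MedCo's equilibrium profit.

MedCo's profit: π = (P_{MedCo} − 11)(164 − 5P_{MedCo} + 4P_{RxPlus}).
∂π/∂P_{MedCo} = 219 − 10P_{MedCo} + 4P_{RxPlus} = 0 ⇒ P_{MedCo} = 21.9 + 0.4P_{RxPlus}.
Setting P_{MedCo} = P_{RxPlus} in the reaction function: P_{MedCo} = 21.9 + 0.4P_{MedCo}, so P_{MedCo} = 21.9 / 0.6 = 36.5.
q_{MedCo} = 164 − 5·36.5 + 4·36.5 = 127.5.
Profit = (36.5 − 11)·127.5 = 3251.25.

3251.25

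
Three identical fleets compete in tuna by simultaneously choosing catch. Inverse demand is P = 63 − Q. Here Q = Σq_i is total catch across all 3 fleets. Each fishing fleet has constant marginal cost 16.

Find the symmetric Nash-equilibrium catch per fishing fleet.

11.75

A representative fishing fleet's profit is π_i = q_i(63 − Q) − 16q_i, with Q = q_i + Σ_{j≠i} q_j.
First-order condition: 47 − 2q_i − Σ_{j≠i} q_j = 0.
With identical fishing fleets, set every q_j = q: then 47 − 2q − 2q = 0, i.e. q = 47/4 = 11.75.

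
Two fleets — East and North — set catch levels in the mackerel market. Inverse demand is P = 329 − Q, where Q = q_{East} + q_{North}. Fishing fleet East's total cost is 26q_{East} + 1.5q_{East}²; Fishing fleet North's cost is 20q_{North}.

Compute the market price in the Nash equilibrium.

Fishing fleet East's profit: π = q_{East}(329 − (q_{East} + q_{North})) − 26q_{East} − 1.5q_{East}².
∂π/∂q_{East} = 303 − 5q_{East} − q_{North} = 0, so q_{East} = 60.6 − 0.2q_{North}.
For North: ∂π/∂q_{North} = 309 − 2q_{North} − q_{East} = 0 ⇒ q_{North} = 154.5 − 0.5q_{East}.
Substituting the second reaction function into the first: q_{East} = 60.6 − 0.2(154.5 − 0.5q_{East}), which gives 0.9q_{East} = 29.7 ⇒ q_{East} = 33.
Then q_{North} = 154.5 − 0.5·33 = 138.
Equilibrium price: P = 329 − 171 = 158.

158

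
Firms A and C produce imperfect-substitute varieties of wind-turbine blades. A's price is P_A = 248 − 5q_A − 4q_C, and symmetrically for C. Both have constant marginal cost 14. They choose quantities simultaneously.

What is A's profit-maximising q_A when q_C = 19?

Firm A's profit: π = q_A(248 − 5q_A − 4q_C) − 14q_A.
∂π/∂q_A = 234 − 10q_A − 4q_C = 0 ⇒ q_A = 23.4 − 0.4q_C.
At q_C = 19: q_A = 23.4 − 0.4·19 = 15.8.

15.8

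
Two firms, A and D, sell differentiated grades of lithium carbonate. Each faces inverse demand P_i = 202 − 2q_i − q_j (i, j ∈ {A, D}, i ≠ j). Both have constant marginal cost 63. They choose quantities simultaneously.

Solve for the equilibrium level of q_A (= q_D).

27.8

Firm A's profit: π = q_A(202 − 2q_A − q_D) − 63q_A.
∂π/∂q_A = 139 − 4q_A − q_D = 0 ⇒ q_A = 34.75 − 0.25q_D.
By symmetry q_D = q_A; substituting into the reaction function, 1.25q_A = 34.75 and q_A = 27.8.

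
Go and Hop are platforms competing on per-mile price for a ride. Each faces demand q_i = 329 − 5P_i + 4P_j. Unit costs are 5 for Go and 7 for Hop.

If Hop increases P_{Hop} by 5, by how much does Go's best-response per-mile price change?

2

Go's profit: π = (P_{Go} − 5)(329 − 5P_{Go} + 4P_{Hop}).
∂π/∂P_{Go} = 354 − 10P_{Go} + 4P_{Hop} = 0 ⇒ P_{Go} = 35.4 + 0.4P_{Hop}.
The reaction-function slope is 0.4, so a 5-unit rise in P_{Hop} moves P_{Go} by 0.4 × 5 = 2. Go's best response rises — the actions are strategic complements.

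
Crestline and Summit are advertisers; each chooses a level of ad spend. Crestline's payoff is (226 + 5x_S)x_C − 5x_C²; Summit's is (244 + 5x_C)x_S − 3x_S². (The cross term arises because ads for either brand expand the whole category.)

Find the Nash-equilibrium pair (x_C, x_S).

Expanding Crestline's payoff: 226x_C + 5x_Sx_C − 5x_C².
∂π/∂x_C = 226 + 5x_S − 10x_C = 0, so x_C = 22.6 + 0.5x_S.
Likewise for Summit: x_S = 122/3 + (5/6)x_C.
Substituting the second reaction function into the first: x_C = 22.6 + 0.5(122/3 + (5/6)x_C), which gives (7/12)x_C = 644/15 ⇒ x_C = 73.6.
Then x_S = 122/3 + (5/6)·73.6 = 102.

73.6, 102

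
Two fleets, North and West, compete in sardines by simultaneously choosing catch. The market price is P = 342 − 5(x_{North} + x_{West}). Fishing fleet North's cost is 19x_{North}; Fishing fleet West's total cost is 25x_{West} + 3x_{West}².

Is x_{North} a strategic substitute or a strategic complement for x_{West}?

Fishing fleet North's profit: π = x_{North}(342 − 5(x_{North} + x_{West})) − 19x_{North}.
∂π/∂x_{North} = 323 − 10x_{North} − 5x_{West} = 0, so x_{North} = 32.3 − 0.5x_{West}.
The best-response slope dx_{North}/dx_{West} = −0.5 < 0: the reaction function is downward-sloping, so the choices are strategic substitutes.

strategic substitutes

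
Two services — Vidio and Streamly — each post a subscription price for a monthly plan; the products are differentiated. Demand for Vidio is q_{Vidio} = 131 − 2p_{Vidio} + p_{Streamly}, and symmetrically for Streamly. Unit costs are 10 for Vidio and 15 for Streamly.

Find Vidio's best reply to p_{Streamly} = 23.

Vidio's profit: π = (p_{Vidio} − 10)(131 − 2p_{Vidio} + p_{Streamly}).
∂π/∂p_{Vidio} = 151 − 4p_{Vidio} + p_{Streamly} = 0 ⇒ p_{Vidio} = 37.75 + 0.25p_{Streamly}.
At p_{Streamly} = 23: p_{Vidio} = 37.75 + 0.25·23 = 43.5.

43.5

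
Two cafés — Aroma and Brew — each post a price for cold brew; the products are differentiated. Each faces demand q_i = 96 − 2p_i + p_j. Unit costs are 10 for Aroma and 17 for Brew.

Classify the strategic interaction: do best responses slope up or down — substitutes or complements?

Aroma's profit: π = (p_{Aroma} − 10)(96 − 2p_{Aroma} + p_{Brew}).
∂π/∂p_{Aroma} = 116 − 4p_{Aroma} + p_{Brew} = 0 ⇒ p_{Aroma} = 29 + 0.25p_{Brew}.
The best-response slope dp_{Aroma}/dp_{Brew} = 0.25 > 0: the reaction function is upward-sloping, so the choices are strategic complements.

strategic complements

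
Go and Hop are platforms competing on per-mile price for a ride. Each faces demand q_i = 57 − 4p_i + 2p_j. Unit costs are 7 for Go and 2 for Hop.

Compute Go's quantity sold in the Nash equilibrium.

26

Go's profit: π = (p_{Go} − 7)(57 − 4p_{Go} + 2p_{Hop}).
∂π/∂p_{Go} = 85 − 8p_{Go} + 2p_{Hop} = 0 ⇒ p_{Go} = 10.625 + 0.25p_{Hop}.
Similarly p_{Hop} = 8.125 + 0.25p_{Go}.
Solving the two reaction functions simultaneously: (1 − (0.25)(0.25))p_{Go} = 10.625 + 0.25·8.125, so 0.9375p_{Go} = 405/32 and p_{Go} = 13.5.
Then p_{Hop} = 8.125 + 0.25·13.5 = 11.5.
q_{Go} = 57 − 4·13.5 + 2·11.5 = 26.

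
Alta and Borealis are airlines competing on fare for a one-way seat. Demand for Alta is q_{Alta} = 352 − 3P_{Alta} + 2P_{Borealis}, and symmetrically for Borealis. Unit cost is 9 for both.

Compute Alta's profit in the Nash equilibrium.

Alta's profit: π = (P_{Alta} − 9)(352 − 3P_{Alta} + 2P_{Borealis}).
∂π/∂P_{Alta} = 379 − 6P_{Alta} + 2P_{Borealis} = 0 ⇒ P_{Alta} = 379/6 + (1/3)P_{Borealis}.
By symmetry P_{Borealis} = P_{Alta}; substituting into the reaction function, (2/3)P_{Alta} = 379/6 and P_{Alta} = 94.75.
q_{Alta} = 352 − 3·94.75 + 2·94.75 = 257.25.
Profit = (94.75 − 9)·257.25 = 22059.1875.

22059.1875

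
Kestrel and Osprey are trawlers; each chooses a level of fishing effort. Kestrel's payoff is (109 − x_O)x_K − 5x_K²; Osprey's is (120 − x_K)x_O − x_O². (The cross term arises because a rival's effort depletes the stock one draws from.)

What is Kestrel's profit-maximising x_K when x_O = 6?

Expanding Kestrel's payoff: 109x_K − x_Ox_K − 5x_K².
∂π/∂x_K = 109 − x_O − 10x_K = 0, so x_K = 10.9 − 0.1x_O.
At x_O = 6: x_K = 10.9 − 0.1·6 = 10.3.

10.3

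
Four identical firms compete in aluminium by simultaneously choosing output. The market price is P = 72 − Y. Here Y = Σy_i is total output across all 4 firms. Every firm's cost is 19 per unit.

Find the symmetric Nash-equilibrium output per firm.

A representative firm's profit is π_i = y_i(72 − Y) − 19y_i, with Y = y_i + Σ_{j≠i} y_j.
First-order condition: 53 − 2y_i − Σ_{j≠i} y_j = 0.
With identical firms, set every y_j = y: then 53 − 2y − 3y = 0, i.e. y = 53/5 = 10.6.

10.6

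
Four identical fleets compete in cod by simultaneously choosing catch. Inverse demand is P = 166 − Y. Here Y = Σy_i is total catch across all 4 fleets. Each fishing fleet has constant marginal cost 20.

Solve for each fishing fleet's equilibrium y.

29.2

A representative fishing fleet's profit is π_i = y_i(166 − Y) − 20y_i, with Y = y_i + Σ_{j≠i} y_j.
First-order condition: 146 − 2y_i − Σ_{j≠i} y_j = 0.
In a symmetric equilibrium every fishing fleet chooses the same y, so Σ_{j≠i} y_j = 3y. The condition becomes 146 − 5y = 0, giving y = 146/5 = 29.2.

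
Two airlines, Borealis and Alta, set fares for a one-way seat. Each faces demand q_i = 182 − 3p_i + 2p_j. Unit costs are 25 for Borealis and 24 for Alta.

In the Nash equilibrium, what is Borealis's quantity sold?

117.1875

Borealis's profit: π = (p_{Borealis} − 25)(182 − 3p_{Borealis} + 2p_{Alta}).
∂π/∂p_{Borealis} = 257 − 6p_{Borealis} + 2p_{Alta} = 0 ⇒ p_{Borealis} = 257/6 + (1/3)p_{Alta}.
Similarly p_{Alta} = 127/3 + (1/3)p_{Borealis}.
Solving the two reaction functions simultaneously: (1 − (1/3)(1/3))p_{Borealis} = 257/6 + (1/3)·(127/3), so (8/9)p_{Borealis} = 1025/18 and p_{Borealis} = 64.0625.
Then p_{Alta} = 127/3 + (1/3)·64.0625 = 63.6875.
q_{Borealis} = 182 − 3·64.0625 + 2·63.6875 = 117.1875.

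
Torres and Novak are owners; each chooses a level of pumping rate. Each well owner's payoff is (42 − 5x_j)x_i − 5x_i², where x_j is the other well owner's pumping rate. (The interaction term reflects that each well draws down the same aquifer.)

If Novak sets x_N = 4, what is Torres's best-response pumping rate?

2.2

Torres's payoff is (42 − 5x_N)x_T − 5x_T².
∂π/∂x_T = 42 − 5x_N − 10x_T = 0, so x_T = 4.2 − 0.5x_N.
At x_N = 4: x_T = 4.2 − 0.5·4 = 2.2.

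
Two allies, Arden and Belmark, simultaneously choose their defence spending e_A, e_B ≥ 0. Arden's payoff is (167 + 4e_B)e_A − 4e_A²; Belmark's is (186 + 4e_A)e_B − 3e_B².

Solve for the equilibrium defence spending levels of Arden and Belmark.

Expanding Arden's payoff: 167e_A + 4e_Be_A − 4e_A².
∂π/∂e_A = 167 + 4e_B − 8e_A = 0, so e_A = 20.875 + 0.5e_B.
Likewise for Belmark: e_B = 31 + (2/3)e_A.
Substituting the second reaction function into the first: e_A = 20.875 + 0.5(31 + (2/3)e_A), which gives (2/3)e_A = 36.375 ⇒ e_A = 54.5625.
Then e_B = 31 + (2/3)·54.5625 = 67.375.

54.5625, 67.375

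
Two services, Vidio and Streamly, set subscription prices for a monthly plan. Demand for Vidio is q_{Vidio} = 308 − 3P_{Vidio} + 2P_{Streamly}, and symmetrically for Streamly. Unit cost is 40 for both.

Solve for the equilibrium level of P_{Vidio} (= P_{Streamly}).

Vidio's profit: π = (P_{Vidio} − 40)(308 − 3P_{Vidio} + 2P_{Streamly}).
∂π/∂P_{Vidio} = 428 − 6P_{Vidio} + 2P_{Streamly} = 0 ⇒ P_{Vidio} = 214/3 + (1/3)P_{Streamly}.
By symmetry P_{Streamly} = P_{Vidio}; substituting into the reaction function, (2/3)P_{Vidio} = 214/3 and P_{Vidio} = 107.

107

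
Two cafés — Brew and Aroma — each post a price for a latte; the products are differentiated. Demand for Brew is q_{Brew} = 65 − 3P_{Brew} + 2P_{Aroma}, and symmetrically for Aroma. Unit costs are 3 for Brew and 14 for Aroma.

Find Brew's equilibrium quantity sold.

Brew's profit: π = (P_{Brew} − 3)(65 − 3P_{Brew} + 2P_{Aroma}).
∂π/∂P_{Brew} = 74 − 6P_{Brew} + 2P_{Aroma} = 0 ⇒ P_{Brew} = 37/3 + (1/3)P_{Aroma}.
Similarly P_{Aroma} = 107/6 + (1/3)P_{Brew}.
Substituting the second reaction function into the first: P_{Brew} = 37/3 + (1/3)(107/6 + (1/3)P_{Brew}), which gives (8/9)P_{Brew} = 329/18 ⇒ P_{Brew} = 20.5625.
Then P_{Aroma} = 107/6 + (1/3)·20.5625 = 24.6875.
q_{Brew} = 65 − 3·20.5625 + 2·24.6875 = 52.6875.

52.6875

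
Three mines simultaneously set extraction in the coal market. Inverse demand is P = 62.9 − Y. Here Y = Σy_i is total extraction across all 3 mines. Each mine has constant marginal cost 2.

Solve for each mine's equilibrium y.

15.225

A representative mine's profit is π_i = y_i(62.9 − Y) − 2y_i, with Y = y_i + Σ_{j≠i} y_j.
First-order condition: 60.9 − 2y_i − Σ_{j≠i} y_j = 0.
Imposing symmetry (y_j = y for all j) turns Σ_{j≠i} y_j into 2y, so 60.9 = 4y and y = 15.225.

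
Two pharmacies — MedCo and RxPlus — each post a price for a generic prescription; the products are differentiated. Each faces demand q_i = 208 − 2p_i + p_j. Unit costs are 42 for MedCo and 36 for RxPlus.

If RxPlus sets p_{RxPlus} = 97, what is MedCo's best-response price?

97.25

MedCo's profit: π = (p_{MedCo} − 42)(208 − 2p_{MedCo} + p_{RxPlus}).
∂π/∂p_{MedCo} = 292 − 4p_{MedCo} + p_{RxPlus} = 0 ⇒ p_{MedCo} = 73 + 0.25p_{RxPlus}.
At p_{RxPlus} = 97: p_{MedCo} = 73 + 0.25·97 = 97.25.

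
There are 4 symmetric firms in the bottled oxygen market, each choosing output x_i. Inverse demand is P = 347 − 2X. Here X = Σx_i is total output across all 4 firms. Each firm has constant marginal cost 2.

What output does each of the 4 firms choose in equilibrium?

A representative firm's profit is π_i = x_i(347 − 2X) − 2x_i, with X = x_i + Σ_{j≠i} x_j.
First-order condition: 345 − 4x_i − 2Σ_{j≠i} x_j = 0.
Imposing symmetry (x_j = x for all j) turns Σ_{j≠i} x_j into 3x, so 345 = 10x and x = 34.5.

34.5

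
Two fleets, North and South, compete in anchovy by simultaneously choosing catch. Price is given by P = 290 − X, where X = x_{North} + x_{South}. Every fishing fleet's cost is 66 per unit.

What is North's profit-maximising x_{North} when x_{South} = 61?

81.5

Fishing fleet North's profit: π = x_{North}(290 − (x_{North} + x_{South})) − 66x_{North}.
∂π/∂x_{North} = 224 − 2x_{North} − x_{South} = 0, so x_{North} = 112 − 0.5x_{South}.
At x_{South} = 61: x_{North} = 112 − 0.5·61 = 81.5.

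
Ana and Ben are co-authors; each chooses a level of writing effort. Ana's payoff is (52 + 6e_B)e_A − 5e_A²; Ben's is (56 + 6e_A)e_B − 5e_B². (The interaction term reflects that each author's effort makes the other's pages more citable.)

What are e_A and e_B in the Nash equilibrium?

Expanding Ana's payoff: 52e_A + 6e_Be_A − 5e_A².
∂π/∂e_A = 52 + 6e_B − 10e_A = 0, so e_A = 5.2 + 0.6e_B.
Likewise for Ben: e_B = 5.6 + 0.6e_A.
Plugging e_B into Ana's best response: e_A = 5.2 + 0.6(5.6 + 0.6e_A) ⇒ 0.64e_A = 8.56, so e_A = 13.375.
Then e_B = 5.6 + 0.6·13.375 = 13.625.

13.375, 13.625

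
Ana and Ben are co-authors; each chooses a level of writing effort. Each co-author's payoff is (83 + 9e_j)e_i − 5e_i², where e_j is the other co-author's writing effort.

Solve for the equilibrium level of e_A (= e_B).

Ana's payoff is (83 + 9e_B)e_A − 5e_A².
∂π/∂e_A = 83 + 9e_B − 10e_A = 0, so e_A = 8.3 + 0.9e_B.
The game is symmetric, so in equilibrium e_B = e_A: the reaction function gives 0.1e_A = 8.3, hence e_A = 83.

83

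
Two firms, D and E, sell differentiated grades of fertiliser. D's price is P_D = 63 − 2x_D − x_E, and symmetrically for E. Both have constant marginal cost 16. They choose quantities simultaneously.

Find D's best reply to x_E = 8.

9.75

Firm D's profit: π = x_D(63 − 2x_D − x_E) − 16x_D.
∂π/∂x_D = 47 − 4x_D − x_E = 0 ⇒ x_D = 11.75 − 0.25x_E.
At x_E = 8: x_D = 11.75 − 0.25·8 = 9.75.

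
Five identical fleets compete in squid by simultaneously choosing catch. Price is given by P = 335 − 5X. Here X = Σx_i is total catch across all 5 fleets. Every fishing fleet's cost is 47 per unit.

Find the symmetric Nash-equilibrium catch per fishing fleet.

9.6

A representative fishing fleet's profit is π_i = x_i(335 − 5X) − 47x_i, with X = x_i + Σ_{j≠i} x_j.
First-order condition: 288 − 10x_i − 5Σ_{j≠i} x_j = 0.
In a symmetric equilibrium every fishing fleet chooses the same x, so Σ_{j≠i} x_j = 4x. The condition becomes 288 − 30x = 0, giving x = 288/30 = 9.6.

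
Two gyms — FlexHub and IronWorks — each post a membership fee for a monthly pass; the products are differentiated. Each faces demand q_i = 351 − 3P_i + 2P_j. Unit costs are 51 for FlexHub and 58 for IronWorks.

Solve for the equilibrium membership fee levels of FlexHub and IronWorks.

FlexHub's profit: π = (P_{FlexHub} − 51)(351 − 3P_{FlexHub} + 2P_{IronWorks}).
∂π/∂P_{FlexHub} = 504 − 6P_{FlexHub} + 2P_{IronWorks} = 0 ⇒ P_{FlexHub} = 84 + (1/3)P_{IronWorks}.
Similarly P_{IronWorks} = 87.5 + (1/3)P_{FlexHub}.
Plugging P_{IronWorks} into FlexHub's best response: P_{FlexHub} = 84 + (1/3)(87.5 + (1/3)P_{FlexHub}) ⇒ (8/9)P_{FlexHub} = 679/6, so P_{FlexHub} = 127.3125.
Then P_{IronWorks} = 87.5 + (1/3)·127.3125 = 129.9375.

127.3125, 129.9375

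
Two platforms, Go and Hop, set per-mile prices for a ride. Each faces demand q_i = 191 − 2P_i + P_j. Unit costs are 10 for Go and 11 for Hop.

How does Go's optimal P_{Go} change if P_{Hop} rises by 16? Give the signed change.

Go's profit: π = (P_{Go} − 10)(191 − 2P_{Go} + P_{Hop}).
∂π/∂P_{Go} = 211 − 4P_{Go} + P_{Hop} = 0 ⇒ P_{Go} = 52.75 + 0.25P_{Hop}.
The reaction-function slope is 0.25, so a 16-unit rise in P_{Hop} moves P_{Go} by 0.25 × 16 = 4. Go's best response rises — the actions are strategic complements.

4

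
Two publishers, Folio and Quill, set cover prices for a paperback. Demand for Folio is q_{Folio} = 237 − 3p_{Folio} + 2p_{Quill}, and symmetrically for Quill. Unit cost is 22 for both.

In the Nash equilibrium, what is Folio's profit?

8667.1875

Folio's profit: π = (p_{Folio} − 22)(237 − 3p_{Folio} + 2p_{Quill}).
∂π/∂p_{Folio} = 303 − 6p_{Folio} + 2p_{Quill} = 0 ⇒ p_{Folio} = 50.5 + (1/3)p_{Quill}.
The game is symmetric, so in equilibrium p_{Quill} = p_{Folio}: the reaction function gives (2/3)p_{Folio} = 50.5, hence p_{Folio} = 75.75.
q_{Folio} = 237 − 3·75.75 + 2·75.75 = 161.25.
Profit = (75.75 − 22)·161.25 = 8667.1875.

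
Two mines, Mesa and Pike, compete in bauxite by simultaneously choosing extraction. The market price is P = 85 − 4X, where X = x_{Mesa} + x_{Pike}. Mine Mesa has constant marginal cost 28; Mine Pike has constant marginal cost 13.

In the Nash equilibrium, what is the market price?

Mine Mesa's profit: π = x_{Mesa}(85 − 4(x_{Mesa} + x_{Pike})) − 28x_{Mesa}.
∂π/∂x_{Mesa} = 57 − 8x_{Mesa} − 4x_{Pike} = 0, so x_{Mesa} = 7.125 − 0.5x_{Pike}.
By the same steps for Pike: x_{Pike} = 9 − 0.5x_{Mesa}.
Plugging x_{Pike} into Mesa's best response: x_{Mesa} = 7.125 − 0.5(9 − 0.5x_{Mesa}) ⇒ 0.75x_{Mesa} = 2.625, so x_{Mesa} = 3.5.
Then x_{Pike} = 9 − 0.5·3.5 = 7.25.
Equilibrium price: P = 85 − 4·10.75 = 42.

42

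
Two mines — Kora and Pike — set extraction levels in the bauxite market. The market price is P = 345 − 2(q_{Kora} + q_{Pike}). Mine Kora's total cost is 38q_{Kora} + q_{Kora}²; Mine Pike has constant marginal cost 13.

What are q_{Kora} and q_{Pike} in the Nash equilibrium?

28.2, 68.9

Mine Kora's profit: π = q_{Kora}(345 − 2(q_{Kora} + q_{Pike})) − 38q_{Kora} − q_{Kora}².
∂π/∂q_{Kora} = 307 − 6q_{Kora} − 2q_{Pike} = 0, so q_{Kora} = 307/6 − (1/3)q_{Pike}.
For Pike: ∂π/∂q_{Pike} = 332 − 4q_{Pike} − 2q_{Kora} = 0 ⇒ q_{Pike} = 83 − 0.5q_{Kora}.
Substituting the second reaction function into the first: q_{Kora} = 307/6 − (1/3)(83 − 0.5q_{Kora}), which gives (5/6)q_{Kora} = 23.5 ⇒ q_{Kora} = 28.2.
Then q_{Pike} = 83 − 0.5·28.2 = 68.9.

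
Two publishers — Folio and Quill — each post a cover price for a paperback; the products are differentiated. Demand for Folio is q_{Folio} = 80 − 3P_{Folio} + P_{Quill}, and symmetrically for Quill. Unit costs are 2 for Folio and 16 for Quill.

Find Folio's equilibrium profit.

Folio's profit: π = (P_{Folio} − 2)(80 − 3P_{Folio} + P_{Quill}).
∂π/∂P_{Folio} = 86 − 6P_{Folio} + P_{Quill} = 0 ⇒ P_{Folio} = 43/3 + (1/6)P_{Quill}.
Similarly P_{Quill} = 64/3 + (1/6)P_{Folio}.
Substituting the second reaction function into the first: P_{Folio} = 43/3 + (1/6)(64/3 + (1/6)P_{Folio}), which gives (35/36)P_{Folio} = 161/9 ⇒ P_{Folio} = 18.4.
Then P_{Quill} = 64/3 + (1/6)·18.4 = 24.4.
q_{Folio} = 80 − 3·18.4 + 24.4 = 49.2.
Profit = (18.4 − 2)·49.2 = 806.88.

806.88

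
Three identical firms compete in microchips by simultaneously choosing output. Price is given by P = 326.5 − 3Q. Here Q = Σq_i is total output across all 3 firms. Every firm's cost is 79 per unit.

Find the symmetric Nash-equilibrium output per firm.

20.625

A representative firm's profit is π_i = q_i(326.5 − 3Q) − 79q_i, with Q = q_i + Σ_{j≠i} q_j.
First-order condition: 247.5 − 6q_i − 3Σ_{j≠i} q_j = 0.
Imposing symmetry (q_j = q for all j) turns Σ_{j≠i} q_j into 2q, so 247.5 = 12q and q = 20.625.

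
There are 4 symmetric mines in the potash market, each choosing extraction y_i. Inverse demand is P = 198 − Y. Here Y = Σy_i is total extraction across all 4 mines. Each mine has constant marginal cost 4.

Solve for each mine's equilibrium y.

A representative mine's profit is π_i = y_i(198 − Y) − 4y_i, with Y = y_i + Σ_{j≠i} y_j.
First-order condition: 194 − 2y_i − Σ_{j≠i} y_j = 0.
With identical mines, set every y_j = y: then 194 − 2y − 3y = 0, i.e. y = 194/5 = 38.8.

38.8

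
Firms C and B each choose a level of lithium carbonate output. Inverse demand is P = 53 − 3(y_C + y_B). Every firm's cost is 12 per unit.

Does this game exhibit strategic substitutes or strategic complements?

strategic substitutes

Firm C's profit: π = y_C(53 − 3(y_C + y_B)) − 12y_C.
∂π/∂y_C = 41 − 6y_C − 3y_B = 0, so y_C = 41/6 − 0.5y_B.
The best-response slope dy_C/dy_B = −0.5 < 0: the reaction function is downward-sloping, so the choices are strategic substitutes.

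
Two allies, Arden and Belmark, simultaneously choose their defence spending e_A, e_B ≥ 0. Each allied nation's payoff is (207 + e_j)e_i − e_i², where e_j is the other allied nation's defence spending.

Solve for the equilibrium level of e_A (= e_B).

Arden's payoff is (207 + e_B)e_A − e_A².
∂π/∂e_A = 207 + e_B − 2e_A = 0, so e_A = 103.5 + 0.5e_B.
The game is symmetric, so in equilibrium e_B = e_A: the reaction function gives 0.5e_A = 103.5, hence e_A = 207.

207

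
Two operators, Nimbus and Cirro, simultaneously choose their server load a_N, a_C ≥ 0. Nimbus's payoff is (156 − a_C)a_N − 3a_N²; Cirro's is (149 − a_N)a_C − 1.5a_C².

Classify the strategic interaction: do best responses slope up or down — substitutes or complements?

Expanding Nimbus's payoff: 156a_N − a_Ca_N − 3a_N².
∂π/∂a_N = 156 − a_C − 6a_N = 0, so a_N = 26 − (1/6)a_C.
The best-response slope da_N/da_C = −1/6 < 0: the reaction function is downward-sloping, so the choices are strategic substitutes.

strategic substitutes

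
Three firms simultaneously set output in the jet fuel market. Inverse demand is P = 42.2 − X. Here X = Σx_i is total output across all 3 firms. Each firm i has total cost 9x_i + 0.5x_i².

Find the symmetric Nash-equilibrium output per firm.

6.64

A representative firm's profit is π_i = x_i(42.2 − X) − 9x_i − 0.5x_i², with X = x_i + Σ_{j≠i} x_j.
First-order condition: 33.2 − 3x_i − Σ_{j≠i} x_j = 0.
In a symmetric equilibrium every firm chooses the same x, so Σ_{j≠i} x_j = 2x. The condition becomes 33.2 − 5x = 0, giving x = 33.2/5 = 6.64.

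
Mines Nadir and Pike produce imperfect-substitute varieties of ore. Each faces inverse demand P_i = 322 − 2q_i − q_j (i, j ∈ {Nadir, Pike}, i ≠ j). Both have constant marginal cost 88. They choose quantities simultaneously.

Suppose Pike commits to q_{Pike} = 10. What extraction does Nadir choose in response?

Mine Nadir's profit: π = q_{Nadir}(322 − 2q_{Nadir} − q_{Pike}) − 88q_{Nadir}.
∂π/∂q_{Nadir} = 234 − 4q_{Nadir} − q_{Pike} = 0 ⇒ q_{Nadir} = 58.5 − 0.25q_{Pike}.
At q_{Pike} = 10: q_{Nadir} = 58.5 − 0.25·10 = 56.

56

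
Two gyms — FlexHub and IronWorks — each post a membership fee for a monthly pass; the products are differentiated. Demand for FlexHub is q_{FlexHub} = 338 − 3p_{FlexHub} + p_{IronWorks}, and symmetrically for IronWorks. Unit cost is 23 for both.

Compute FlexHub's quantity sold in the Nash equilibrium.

FlexHub's profit: π = (p_{FlexHub} − 23)(338 − 3p_{FlexHub} + p_{IronWorks}).
∂π/∂p_{FlexHub} = 407 − 6p_{FlexHub} + p_{IronWorks} = 0 ⇒ p_{FlexHub} = 407/6 + (1/6)p_{IronWorks}.
By symmetry p_{IronWorks} = p_{FlexHub}; substituting into the reaction function, (5/6)p_{FlexHub} = 407/6 and p_{FlexHub} = 81.4.
q_{FlexHub} = 338 − 3·81.4 + 81.4 = 175.2.

175.2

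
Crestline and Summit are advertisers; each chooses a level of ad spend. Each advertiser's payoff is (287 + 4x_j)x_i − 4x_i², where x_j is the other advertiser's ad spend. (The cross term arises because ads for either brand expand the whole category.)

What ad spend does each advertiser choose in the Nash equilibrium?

Crestline's payoff is (287 + 4x_S)x_C − 4x_C².
∂π/∂x_C = 287 + 4x_S − 8x_C = 0, so x_C = 35.875 + 0.5x_S.
By symmetry x_S = x_C; substituting into the reaction function, 0.5x_C = 35.875 and x_C = 71.75.

71.75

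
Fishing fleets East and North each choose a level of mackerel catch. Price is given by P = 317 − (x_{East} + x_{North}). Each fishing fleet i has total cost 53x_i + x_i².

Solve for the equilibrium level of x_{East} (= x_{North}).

52.8

Fishing fleet East's profit: π = x_{East}(317 − (x_{East} + x_{North})) − 53x_{East} − x_{East}².
∂π/∂x_{East} = 264 − 4x_{East} − x_{North} = 0, so x_{East} = 66 − 0.25x_{North}.
By symmetry x_{North} = x_{East}; substituting into the reaction function, 1.25x_{East} = 66 and x_{East} = 52.8.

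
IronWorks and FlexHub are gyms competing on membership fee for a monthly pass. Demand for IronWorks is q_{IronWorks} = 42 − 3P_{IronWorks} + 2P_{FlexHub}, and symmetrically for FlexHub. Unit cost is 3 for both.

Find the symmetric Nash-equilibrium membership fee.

IronWorks's profit: π = (P_{IronWorks} − 3)(42 − 3P_{IronWorks} + 2P_{FlexHub}).
∂π/∂P_{IronWorks} = 51 − 6P_{IronWorks} + 2P_{FlexHub} = 0 ⇒ P_{IronWorks} = 8.5 + (1/3)P_{FlexHub}.
Setting P_{IronWorks} = P_{FlexHub} in the reaction function: P_{IronWorks} = 8.5 + (1/3)P_{IronWorks}, so P_{IronWorks} = 8.5 / (2/3) = 12.75.

12.75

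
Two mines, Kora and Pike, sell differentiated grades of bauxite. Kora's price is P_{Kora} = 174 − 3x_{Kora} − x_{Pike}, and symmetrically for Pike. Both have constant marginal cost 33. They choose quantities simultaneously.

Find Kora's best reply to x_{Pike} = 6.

22.5

Mine Kora's profit: π = x_{Kora}(174 − 3x_{Kora} − x_{Pike}) − 33x_{Kora}.
∂π/∂x_{Kora} = 141 − 6x_{Kora} − x_{Pike} = 0 ⇒ x_{Kora} = 23.5 − (1/6)x_{Pike}.
At x_{Pike} = 6: x_{Kora} = 23.5 − (1/6)·6 = 22.5.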